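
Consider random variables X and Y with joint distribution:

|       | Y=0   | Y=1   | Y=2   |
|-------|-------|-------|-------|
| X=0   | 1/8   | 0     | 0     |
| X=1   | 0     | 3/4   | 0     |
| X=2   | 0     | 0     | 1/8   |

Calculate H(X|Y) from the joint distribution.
Marginal P(Y) (column sums):
  P(Y=0) = 1/8 + 0 + 0 = 1/8
  P(Y=1) = 0 + 3/4 + 0 = 3/4
  P(Y=2) = 0 + 0 + 1/8 = 1/8

H(X|Y) = -Σ P(X,Y)·log₂ P(X|Y), where P(X|Y) = P(X,Y) / P(Y)
  (cells with P(X,Y) = 0 contribute 0)
  (X=0,Y=0): P(X|Y) = (1/8)/(1/8) = 1;  -(1/8)·log₂(1) = 0.0000
  (X=1,Y=1): P(X|Y) = (3/4)/(3/4) = 1;  -(3/4)·log₂(1) = 0.0000
  (X=2,Y=2): P(X|Y) = (1/8)/(1/8) = 1;  -(1/8)·log₂(1) = 0.0000
H(X|Y) = 0.0000 + 0.0000 + 0.0000
  = 0.0000 bits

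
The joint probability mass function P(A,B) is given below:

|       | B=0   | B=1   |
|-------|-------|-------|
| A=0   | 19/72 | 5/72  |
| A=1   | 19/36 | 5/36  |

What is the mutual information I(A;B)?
Marginal P(A) (row sums):
  P(A=0) = 19/72 + 5/72 = 1/3
  P(A=1) = 19/36 + 5/36 = 2/3
Marginal P(B) (column sums):
  P(B=0) = 19/72 + 19/36 = 19/24
  P(B=1) = 5/72 + 5/36 = 5/24

H(A) = -[(1/3)·log₂(1/3) + (2/3)·log₂(2/3)]
  = 0.5283 + 0.3900
  = 0.9183 bits
H(B) = -[(19/24)·log₂(19/24) + (5/24)·log₂(5/24)]
  = 0.2668 + 0.4715
  = 0.7383 bits
H(A,B) = -[(19/72)·log₂(19/72) + (5/72)·log₂(5/72) + (19/36)·log₂(19/36) + (5/36)·log₂(5/36)]
  = 0.5072 + 0.2672 + 0.4866 + 0.3956
  = 1.6566 bits

I(A;B) = H(A) + H(B) - H(A,B)
  = 0.9183 + 0.7383 - 1.6566
  = 0.0000 bits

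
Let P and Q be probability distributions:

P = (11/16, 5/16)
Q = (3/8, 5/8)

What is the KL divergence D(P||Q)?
D(P||Q) = Σ P(i) log₂(P(i)/Q(i))
  i=0: (11/16) × log₂((11/16)/(3/8)) = (11/16) × log₂(11/6) = 0.6012
  i=1: (5/16) × log₂((5/16)/(5/8)) = (5/16) × log₂(1/2) = -0.3125
D(P||Q) = 0.6012 - 0.3125
  = 0.2887 bits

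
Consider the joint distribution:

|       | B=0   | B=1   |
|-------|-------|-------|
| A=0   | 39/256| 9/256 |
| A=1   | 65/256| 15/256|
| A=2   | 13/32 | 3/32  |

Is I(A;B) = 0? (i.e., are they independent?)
Marginal P(A) (row sums):
  P(A=0) = 39/256 + 9/256 = 3/16
  P(A=1) = 65/256 + 15/256 = 5/16
  P(A=2) = 13/32 + 3/32 = 1/2
Marginal P(B) (column sums):
  P(B=0) = 39/256 + 65/256 + 13/32 = 13/16
  P(B=1) = 9/256 + 15/256 + 3/32 = 3/16

A and B are independent iff P(A=i,B=j) = P(A=i)·P(B=j) for every cell.
  P(A=0)·P(B=0) = 3/16 × 13/16 = 39/256 = P(A=0,B=0) ✓
  P(A=0)·P(B=1) = 3/16 × 3/16 = 9/256 = P(A=0,B=1) ✓
  P(A=1)·P(B=0) = 5/16 × 13/16 = 65/256 = P(A=1,B=0) ✓
  P(A=1)·P(B=1) = 5/16 × 3/16 = 15/256 = P(A=1,B=1) ✓
  P(A=2)·P(B=0) = 1/2 × 13/16 = 13/32 = P(A=2,B=0) ✓
  P(A=2)·P(B=1) = 1/2 × 3/16 = 3/32 = P(A=2,B=1) ✓

Yes, A and B are independent: every cell factors, so I(A;B) = 0 bits.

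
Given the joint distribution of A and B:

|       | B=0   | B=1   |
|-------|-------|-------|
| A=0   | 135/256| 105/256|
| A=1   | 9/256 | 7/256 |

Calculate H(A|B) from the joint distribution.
Marginal P(B) (column sums):
  P(B=0) = 135/256 + 9/256 = 9/16
  P(B=1) = 105/256 + 7/256 = 7/16

H(A|B) = -Σ P(A,B)·log₂ P(A|B), where P(A|B) = P(A,B) / P(B)
  (A=0,B=0): P(A|B) = (135/256)/(9/16) = 15/16;  -(135/256)·log₂(15/16) = 0.0491
  (A=0,B=1): P(A|B) = (105/256)/(7/16) = 15/16;  -(105/256)·log₂(15/16) = 0.0382
  (A=1,B=0): P(A|B) = (9/256)/(9/16) = 1/16;  -(9/256)·log₂(1/16) = 0.1406
  (A=1,B=1): P(A|B) = (7/256)/(7/16) = 1/16;  -(7/256)·log₂(1/16) = 0.1094
H(A|B) = 0.0491 + 0.0382 + 0.1406 + 0.1094
  = 0.3373 bits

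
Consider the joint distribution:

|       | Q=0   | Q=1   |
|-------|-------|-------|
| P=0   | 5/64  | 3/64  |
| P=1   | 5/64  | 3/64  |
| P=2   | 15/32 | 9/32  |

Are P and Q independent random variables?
Marginal P(P) (row sums):
  P(P=0) = 5/64 + 3/64 = 1/8
  P(P=1) = 5/64 + 3/64 = 1/8
  P(P=2) = 15/32 + 9/32 = 3/4
Marginal P(Q) (column sums):
  P(Q=0) = 5/64 + 5/64 + 15/32 = 5/8
  P(Q=1) = 3/64 + 3/64 + 9/32 = 3/8

P and Q are independent iff P(P=i,Q=j) = P(P=i)·P(Q=j) for every cell.
  P(P=0)·P(Q=0) = 1/8 × 5/8 = 5/64 = P(P=0,Q=0) ✓
  P(P=0)·P(Q=1) = 1/8 × 3/8 = 3/64 = P(P=0,Q=1) ✓
  P(P=1)·P(Q=0) = 1/8 × 5/8 = 5/64 = P(P=1,Q=0) ✓
  P(P=1)·P(Q=1) = 1/8 × 3/8 = 3/64 = P(P=1,Q=1) ✓
  P(P=2)·P(Q=0) = 3/4 × 5/8 = 15/32 = P(P=2,Q=0) ✓
  P(P=2)·P(Q=1) = 3/4 × 3/8 = 9/32 = P(P=2,Q=1) ✓

Yes, P and Q are independent: every cell factors, so I(P;Q) = 0 bits.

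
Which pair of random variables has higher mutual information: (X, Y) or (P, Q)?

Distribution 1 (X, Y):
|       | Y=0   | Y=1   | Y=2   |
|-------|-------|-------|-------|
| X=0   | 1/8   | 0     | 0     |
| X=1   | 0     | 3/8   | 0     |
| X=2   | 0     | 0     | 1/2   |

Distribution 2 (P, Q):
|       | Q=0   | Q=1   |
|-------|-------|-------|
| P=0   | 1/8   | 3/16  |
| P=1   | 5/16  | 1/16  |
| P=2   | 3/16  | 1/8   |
Distribution 1 (X, Y):
Marginal P(X) (row sums):
  P(X=0) = 1/8 + 0 + 0 = 1/8
  P(X=1) = 0 + 3/8 + 0 = 3/8
  P(X=2) = 0 + 0 + 1/2 = 1/2
Marginal P(Y) (column sums):
  P(Y=0) = 1/8 + 0 + 0 = 1/8
  P(Y=1) = 0 + 3/8 + 0 = 3/8
  P(Y=2) = 0 + 0 + 1/2 = 1/2

H(X) = -[(1/8)·log₂(1/8) + (3/8)·log₂(3/8) + (1/2)·log₂(1/2)]
  = 0.3750 + 0.5306 + 0.5000
  = 1.4056 bits
H(Y) = -[(1/8)·log₂(1/8) + (3/8)·log₂(3/8) + (1/2)·log₂(1/2)]
  = 0.3750 + 0.5306 + 0.5000
  = 1.4056 bits
H(X,Y) = -[(1/8)·log₂(1/8) + (3/8)·log₂(3/8) + (1/2)·log₂(1/2)]
  = 0.3750 + 0.5306 + 0.5000
  = 1.4056 bits

I(X;Y) = H(X) + H(Y) - H(X,Y)
  = 1.4056 + 1.4056 - 1.4056
  = 1.4056 bits

Distribution 2 (P, Q):
Marginal P(P) (row sums):
  P(P=0) = 1/8 + 3/16 = 5/16
  P(P=1) = 5/16 + 1/16 = 3/8
  P(P=2) = 3/16 + 1/8 = 5/16
Marginal P(Q) (column sums):
  P(Q=0) = 1/8 + 5/16 + 3/16 = 5/8
  P(Q=1) = 3/16 + 1/16 + 1/8 = 3/8

H(P) = -[(5/16)·log₂(5/16) + (3/8)·log₂(3/8) + (5/16)·log₂(5/16)]
  = 0.5244 + 0.5306 + 0.5244
  = 1.5794 bits
H(Q) = -[(5/8)·log₂(5/8) + (3/8)·log₂(3/8)]
  = 0.4238 + 0.5306
  = 0.9544 bits
H(P,Q) = -[(1/8)·log₂(1/8) + (3/16)·log₂(3/16) + (5/16)·log₂(5/16) + (1/16)·log₂(1/16) + (3/16)·log₂(3/16) + (1/8)·log₂(1/8)]
  = 0.3750 + 0.4528 + 0.5244 + 0.2500 + 0.4528 + 0.3750
  = 2.4300 bits

I(P;Q) = H(P) + H(Q) - H(P,Q)
  = 1.5794 + 0.9544 - 2.4300
  = 0.1038 bits

I(X;Y) = 1.4056 bits > I(P;Q) = 0.1038 bits, so (X, Y) has the higher mutual information (stronger dependence).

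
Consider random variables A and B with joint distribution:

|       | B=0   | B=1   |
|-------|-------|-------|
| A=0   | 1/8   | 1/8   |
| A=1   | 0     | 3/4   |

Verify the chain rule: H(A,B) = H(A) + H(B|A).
Left side:
H(A,B) = -[(1/8)·log₂(1/8) + (1/8)·log₂(1/8) + (3/4)·log₂(3/4)]
  = 0.3750 + 0.3750 + 0.3113
  = 1.0613 bits

Right side:
Marginal P(A) (row sums):
  P(A=0) = 1/8 + 1/8 = 1/4
  P(A=1) = 0 + 3/4 = 3/4
H(A) = -[(1/4)·log₂(1/4) + (3/4)·log₂(3/4)]
  = 0.5000 + 0.3113
  = 0.8113 bits
H(B|A) = -Σ P(A,B)·log₂ P(B|A), where P(B|A) = P(A,B) / P(A)
  (cells with P(A,B) = 0 contribute 0)
  (A=0,B=0): P(B|A) = (1/8)/(1/4) = 1/2;  -(1/8)·log₂(1/2) = 0.1250
  (A=0,B=1): P(B|A) = (1/8)/(1/4) = 1/2;  -(1/8)·log₂(1/2) = 0.1250
  (A=1,B=1): P(B|A) = (3/4)/(3/4) = 1;  -(3/4)·log₂(1) = 0.0000
H(B|A) = 0.1250 + 0.1250 + 0.0000
  = 0.2500 bits
H(A) + H(B|A) = 0.8113 + 0.2500 = 1.0613 bits

Both sides equal 1.0613 bits, so the chain rule holds ✓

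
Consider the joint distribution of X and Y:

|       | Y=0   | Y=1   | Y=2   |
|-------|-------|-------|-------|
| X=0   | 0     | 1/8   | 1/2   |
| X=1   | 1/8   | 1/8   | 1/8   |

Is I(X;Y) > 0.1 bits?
Marginal P(X) (row sums):
  P(X=0) = 0 + 1/8 + 1/2 = 5/8
  P(X=1) = 1/8 + 1/8 + 1/8 = 3/8
Marginal P(Y) (column sums):
  P(Y=0) = 0 + 1/8 = 1/8
  P(Y=1) = 1/8 + 1/8 = 1/4
  P(Y=2) = 1/2 + 1/8 = 5/8

H(X) = -[(5/8)·log₂(5/8) + (3/8)·log₂(3/8)]
  = 0.4238 + 0.5306
  = 0.9544 bits
H(Y) = -[(1/8)·log₂(1/8) + (1/4)·log₂(1/4) + (5/8)·log₂(5/8)]
  = 0.3750 + 0.5000 + 0.4238
  = 1.2988 bits
H(X,Y) = -[(1/8)·log₂(1/8) + (1/2)·log₂(1/2) + (1/8)·log₂(1/8) + (1/8)·log₂(1/8) + (1/8)·log₂(1/8)]
  = 0.3750 + 0.5000 + 0.3750 + 0.3750 + 0.3750
  = 2.0000 bits

I(X;Y) = H(X) + H(Y) - H(X,Y)
  = 0.9544 + 1.2988 - 2.0000
  = 0.2532 bits

Yes. I(X;Y) = 0.2532 bits, which is > 0.1 bits.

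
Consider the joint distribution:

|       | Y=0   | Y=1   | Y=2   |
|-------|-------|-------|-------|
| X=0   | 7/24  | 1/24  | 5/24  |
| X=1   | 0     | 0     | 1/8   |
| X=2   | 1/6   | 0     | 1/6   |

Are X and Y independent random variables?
Marginal P(X) (row sums):
  P(X=0) = 7/24 + 1/24 + 5/24 = 13/24
  P(X=1) = 0 + 0 + 1/8 = 1/8
  P(X=2) = 1/6 + 0 + 1/6 = 1/3
Marginal P(Y) (column sums):
  P(Y=0) = 7/24 + 0 + 1/6 = 11/24
  P(Y=1) = 1/24 + 0 + 0 = 1/24
  P(Y=2) = 5/24 + 1/8 + 1/6 = 1/2

X and Y are independent iff P(X=i,Y=j) = P(X=i)·P(Y=j) for every cell.
  P(X=0)·P(Y=0) = 13/24 × 11/24 = 143/576, but P(X=0,Y=0) = 7/24 ✗

No, X and Y are not independent. Quantitatively, I(X;Y) > 0:

H(X) = -[(13/24)·log₂(13/24) + (1/8)·log₂(1/8) + (1/3)·log₂(1/3)]
  = 0.4791 + 0.3750 + 0.5283
  = 1.3824 bits
H(Y) = -[(11/24)·log₂(11/24) + (1/24)·log₂(1/24) + (1/2)·log₂(1/2)]
  = 0.5159 + 0.1910 + 0.5000
  = 1.2069 bits
H(X,Y) = -[(7/24)·log₂(7/24) + (1/24)·log₂(1/24) + (5/24)·log₂(5/24) + (1/8)·log₂(1/8) + (1/6)·log₂(1/6) + (1/6)·log₂(1/6)]
  = 0.5185 + 0.1910 + 0.4715 + 0.3750 + 0.4308 + 0.4308
  = 2.4176 bits
I(X;Y) = H(X) + H(Y) - H(X,Y) = 1.3824 + 1.2069 - 2.4176 = 0.1717 bits > 0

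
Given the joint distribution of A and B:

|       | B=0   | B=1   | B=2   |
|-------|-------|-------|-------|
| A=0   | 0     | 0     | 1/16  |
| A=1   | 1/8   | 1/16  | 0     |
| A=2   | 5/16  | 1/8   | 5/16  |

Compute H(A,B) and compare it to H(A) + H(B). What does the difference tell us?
Marginal P(A) (row sums):
  P(A=0) = 0 + 0 + 1/16 = 1/16
  P(A=1) = 1/8 + 1/16 + 0 = 3/16
  P(A=2) = 5/16 + 1/8 + 5/16 = 3/4
Marginal P(B) (column sums):
  P(B=0) = 0 + 1/8 + 5/16 = 7/16
  P(B=1) = 0 + 1/16 + 1/8 = 3/16
  P(B=2) = 1/16 + 0 + 5/16 = 3/8

H(A,B) = -[(1/16)·log₂(1/16) + (1/8)·log₂(1/8) + (1/16)·log₂(1/16) + (5/16)·log₂(5/16) + (1/8)·log₂(1/8) + (5/16)·log₂(5/16)]
  = 0.2500 + 0.3750 + 0.2500 + 0.5244 + 0.3750 + 0.5244
  = 2.2988 bits
H(A) = -[(1/16)·log₂(1/16) + (3/16)·log₂(3/16) + (3/4)·log₂(3/4)]
  = 0.2500 + 0.4528 + 0.3113
  = 1.0141 bits
H(B) = -[(7/16)·log₂(7/16) + (3/16)·log₂(3/16) + (3/8)·log₂(3/8)]
  = 0.5218 + 0.4528 + 0.5306
  = 1.5052 bits

H(A) + H(B) = 1.0141 + 1.5052 = 2.5193 bits
Difference: H(A) + H(B) - H(A,B) = 2.5193 - 2.2988 = 0.2205 bits = I(A;B)

The difference is the mutual information; it is positive here, so A and B are dependent (knowing one reduces uncertainty about the other by 0.2205 bits).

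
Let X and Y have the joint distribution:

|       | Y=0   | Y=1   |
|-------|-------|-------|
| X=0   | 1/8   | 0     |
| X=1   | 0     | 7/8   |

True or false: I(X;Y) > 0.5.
Marginal P(X) (row sums):
  P(X=0) = 1/8 + 0 = 1/8
  P(X=1) = 0 + 7/8 = 7/8
Marginal P(Y) (column sums):
  P(Y=0) = 1/8 + 0 = 1/8
  P(Y=1) = 0 + 7/8 = 7/8

H(X) = -[(1/8)·log₂(1/8) + (7/8)·log₂(7/8)]
  = 0.3750 + 0.1686
  = 0.5436 bits
H(Y) = -[(1/8)·log₂(1/8) + (7/8)·log₂(7/8)]
  = 0.3750 + 0.1686
  = 0.5436 bits
H(X,Y) = -[(1/8)·log₂(1/8) + (7/8)·log₂(7/8)]
  = 0.3750 + 0.1686
  = 0.5436 bits

I(X;Y) = H(X) + H(Y) - H(X,Y)
  = 0.5436 + 0.5436 - 0.5436
  = 0.5436 bits

True. I(X;Y) = 0.5436 bits, which is > 0.5 bits.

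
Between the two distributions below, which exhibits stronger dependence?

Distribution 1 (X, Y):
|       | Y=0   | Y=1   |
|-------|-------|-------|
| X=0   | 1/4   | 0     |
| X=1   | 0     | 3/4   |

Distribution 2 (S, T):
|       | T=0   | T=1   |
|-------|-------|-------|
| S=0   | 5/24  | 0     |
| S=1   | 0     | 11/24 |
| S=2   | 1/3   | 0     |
Distribution 1 (X, Y):
Marginal P(X) (row sums):
  P(X=0) = 1/4 + 0 = 1/4
  P(X=1) = 0 + 3/4 = 3/4
Marginal P(Y) (column sums):
  P(Y=0) = 1/4 + 0 = 1/4
  P(Y=1) = 0 + 3/4 = 3/4

H(X) = -[(1/4)·log₂(1/4) + (3/4)·log₂(3/4)]
  = 0.5000 + 0.3113
  = 0.8113 bits
H(Y) = -[(1/4)·log₂(1/4) + (3/4)·log₂(3/4)]
  = 0.5000 + 0.3113
  = 0.8113 bits
H(X,Y) = -[(1/4)·log₂(1/4) + (3/4)·log₂(3/4)]
  = 0.5000 + 0.3113
  = 0.8113 bits

I(X;Y) = H(X) + H(Y) - H(X,Y)
  = 0.8113 + 0.8113 - 0.8113
  = 0.8113 bits

Distribution 2 (S, T):
Marginal P(S) (row sums):
  P(S=0) = 5/24 + 0 = 5/24
  P(S=1) = 0 + 11/24 = 11/24
  P(S=2) = 1/3 + 0 = 1/3
Marginal P(T) (column sums):
  P(T=0) = 5/24 + 0 + 1/3 = 13/24
  P(T=1) = 0 + 11/24 + 0 = 11/24

H(S) = -[(5/24)·log₂(5/24) + (11/24)·log₂(11/24) + (1/3)·log₂(1/3)]
  = 0.4715 + 0.5159 + 0.5283
  = 1.5157 bits
H(T) = -[(13/24)·log₂(13/24) + (11/24)·log₂(11/24)]
  = 0.4791 + 0.5159
  = 0.9950 bits
H(S,T) = -[(5/24)·log₂(5/24) + (11/24)·log₂(11/24) + (1/3)·log₂(1/3)]
  = 0.4715 + 0.5159 + 0.5283
  = 1.5157 bits

I(S;T) = H(S) + H(T) - H(S,T)
  = 1.5157 + 0.9950 - 1.5157
  = 0.9950 bits

I(S;T) = 0.9950 bits > I(X;Y) = 0.8113 bits, so (S, T) has the higher mutual information (stronger dependence).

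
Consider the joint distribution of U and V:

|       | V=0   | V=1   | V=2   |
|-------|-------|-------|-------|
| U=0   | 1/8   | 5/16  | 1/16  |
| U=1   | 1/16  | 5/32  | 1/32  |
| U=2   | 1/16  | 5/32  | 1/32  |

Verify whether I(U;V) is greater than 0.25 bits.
Marginal P(U) (row sums):
  P(U=0) = 1/8 + 5/16 + 1/16 = 1/2
  P(U=1) = 1/16 + 5/32 + 1/32 = 1/4
  P(U=2) = 1/16 + 5/32 + 1/32 = 1/4
Marginal P(V) (column sums):
  P(V=0) = 1/8 + 1/16 + 1/16 = 1/4
  P(V=1) = 5/16 + 5/32 + 5/32 = 5/8
  P(V=2) = 1/16 + 1/32 + 1/32 = 1/8

H(U) = -[(1/2)·log₂(1/2) + (1/4)·log₂(1/4) + (1/4)·log₂(1/4)]
  = 0.5000 + 0.5000 + 0.5000
  = 1.5000 bits
H(V) = -[(1/4)·log₂(1/4) + (5/8)·log₂(5/8) + (1/8)·log₂(1/8)]
  = 0.5000 + 0.4238 + 0.3750
  = 1.2988 bits
H(U,V) = -[(1/8)·log₂(1/8) + (5/16)·log₂(5/16) + (1/16)·log₂(1/16) + (1/16)·log₂(1/16) + (5/32)·log₂(5/32) + (1/32)·log₂(1/32) + (1/16)·log₂(1/16) + (5/32)·log₂(5/32) + (1/32)·log₂(1/32)]
  = 0.3750 + 0.5244 + 0.2500 + 0.2500 + 0.4184 + 0.1563 + 0.2500 + 0.4184 + 0.1563
  = 2.7988 bits

I(U;V) = H(U) + H(V) - H(U,V)
  = 1.5000 + 1.2988 - 2.7988
  = 0.0000 bits

No. I(U;V) = 0.0000 bits, which is ≤ 0.25 bits.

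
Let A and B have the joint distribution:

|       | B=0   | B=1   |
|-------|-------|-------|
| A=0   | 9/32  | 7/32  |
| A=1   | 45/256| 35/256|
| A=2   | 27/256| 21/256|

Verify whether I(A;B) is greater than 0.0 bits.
Marginal P(A) (row sums):
  P(A=0) = 9/32 + 7/32 = 1/2
  P(A=1) = 45/256 + 35/256 = 5/16
  P(A=2) = 27/256 + 21/256 = 3/16
Marginal P(B) (column sums):
  P(B=0) = 9/32 + 45/256 + 27/256 = 9/16
  P(B=1) = 7/32 + 35/256 + 21/256 = 7/16

H(A) = -[(1/2)·log₂(1/2) + (5/16)·log₂(5/16) + (3/16)·log₂(3/16)]
  = 0.5000 + 0.5244 + 0.4528
  = 1.4772 bits
H(B) = -[(9/16)·log₂(9/16) + (7/16)·log₂(7/16)]
  = 0.4669 + 0.5218
  = 0.9887 bits
H(A,B) = -[(9/32)·log₂(9/32) + (7/32)·log₂(7/32) + (45/256)·log₂(45/256) + (35/256)·log₂(35/256) + (27/256)·log₂(27/256) + (21/256)·log₂(21/256)]
  = 0.5147 + 0.4796 + 0.4409 + 0.3925 + 0.3423 + 0.2959
  = 2.4659 bits

I(A;B) = H(A) + H(B) - H(A,B)
  = 1.4772 + 0.9887 - 2.4659
  = 0.0000 bits

No. I(A;B) = 0.0000 bits, which is ≤ 0.0 bits.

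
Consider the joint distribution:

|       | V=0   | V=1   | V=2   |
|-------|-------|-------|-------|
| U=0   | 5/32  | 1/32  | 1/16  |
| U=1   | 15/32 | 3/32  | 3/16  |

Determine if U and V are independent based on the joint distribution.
Marginal P(U) (row sums):
  P(U=0) = 5/32 + 1/32 + 1/16 = 1/4
  P(U=1) = 15/32 + 3/32 + 3/16 = 3/4
Marginal P(V) (column sums):
  P(V=0) = 5/32 + 15/32 = 5/8
  P(V=1) = 1/32 + 3/32 = 1/8
  P(V=2) = 1/16 + 3/16 = 1/4

U and V are independent iff P(U=i,V=j) = P(U=i)·P(V=j) for every cell.
  P(U=0)·P(V=0) = 1/4 × 5/8 = 5/32 = P(U=0,V=0) ✓
  P(U=0)·P(V=1) = 1/4 × 1/8 = 1/32 = P(U=0,V=1) ✓
  P(U=0)·P(V=2) = 1/4 × 1/4 = 1/16 = P(U=0,V=2) ✓
  P(U=1)·P(V=0) = 3/4 × 5/8 = 15/32 = P(U=1,V=0) ✓
  P(U=1)·P(V=1) = 3/4 × 1/8 = 3/32 = P(U=1,V=1) ✓
  P(U=1)·P(V=2) = 3/4 × 1/4 = 3/16 = P(U=1,V=2) ✓

Yes, U and V are independent: every cell factors, so I(U;V) = 0 bits.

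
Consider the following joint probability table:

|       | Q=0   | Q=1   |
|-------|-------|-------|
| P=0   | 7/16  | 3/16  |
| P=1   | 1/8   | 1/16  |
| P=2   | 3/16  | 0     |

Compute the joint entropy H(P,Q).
H(P,Q) = -Σ P(P,Q) log₂ P(P,Q), summed over the non-zero cells:
H(P,Q) = -[(7/16)·log₂(7/16) + (3/16)·log₂(3/16) + (1/8)·log₂(1/8) + (1/16)·log₂(1/16) + (3/16)·log₂(3/16)]
  = 0.5218 + 0.4528 + 0.3750 + 0.2500 + 0.4528
  = 2.0524 bits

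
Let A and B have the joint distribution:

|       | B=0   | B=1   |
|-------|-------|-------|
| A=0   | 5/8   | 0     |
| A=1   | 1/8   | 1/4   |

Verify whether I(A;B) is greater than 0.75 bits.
Marginal P(A) (row sums):
  P(A=0) = 5/8 + 0 = 5/8
  P(A=1) = 1/8 + 1/4 = 3/8
Marginal P(B) (column sums):
  P(B=0) = 5/8 + 1/8 = 3/4
  P(B=1) = 0 + 1/4 = 1/4

H(A) = -[(5/8)·log₂(5/8) + (3/8)·log₂(3/8)]
  = 0.4238 + 0.5306
  = 0.9544 bits
H(B) = -[(3/4)·log₂(3/4) + (1/4)·log₂(1/4)]
  = 0.3113 + 0.5000
  = 0.8113 bits
H(A,B) = -[(5/8)·log₂(5/8) + (1/8)·log₂(1/8) + (1/4)·log₂(1/4)]
  = 0.4238 + 0.3750 + 0.5000
  = 1.2988 bits

I(A;B) = H(A) + H(B) - H(A,B)
  = 0.9544 + 0.8113 - 1.2988
  = 0.4669 bits

No. I(A;B) = 0.4669 bits, which is ≤ 0.75 bits.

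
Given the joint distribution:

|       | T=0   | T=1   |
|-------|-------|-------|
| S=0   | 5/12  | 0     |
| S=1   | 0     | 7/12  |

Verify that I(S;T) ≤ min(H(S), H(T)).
Marginal P(S) (row sums):
  P(S=0) = 5/12 + 0 = 5/12
  P(S=1) = 0 + 7/12 = 7/12
Marginal P(T) (column sums):
  P(T=0) = 5/12 + 0 = 5/12
  P(T=1) = 0 + 7/12 = 7/12

H(S) = -[(5/12)·log₂(5/12) + (7/12)·log₂(7/12)]
  = 0.5263 + 0.4536
  = 0.9799 bits
H(T) = -[(5/12)·log₂(5/12) + (7/12)·log₂(7/12)]
  = 0.5263 + 0.4536
  = 0.9799 bits
H(S,T) = -[(5/12)·log₂(5/12) + (7/12)·log₂(7/12)]
  = 0.5263 + 0.4536
  = 0.9799 bits

I(S;T) = H(S) + H(T) - H(S,T)
  = 0.9799 + 0.9799 - 0.9799
  = 0.9799 bits

min(H(S), H(T)) = min(0.9799, 0.9799) = 0.9799 bits
Since 0.9799 ≤ 0.9799, the bound is satisfied ✓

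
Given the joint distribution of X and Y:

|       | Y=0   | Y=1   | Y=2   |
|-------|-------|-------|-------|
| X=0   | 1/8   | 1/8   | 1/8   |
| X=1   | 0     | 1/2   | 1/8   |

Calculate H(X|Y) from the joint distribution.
Marginal P(Y) (column sums):
  P(Y=0) = 1/8 + 0 = 1/8
  P(Y=1) = 1/8 + 1/2 = 5/8
  P(Y=2) = 1/8 + 1/8 = 1/4

H(X|Y) = -Σ P(X,Y)·log₂ P(X|Y), where P(X|Y) = P(X,Y) / P(Y)
  (cells with P(X,Y) = 0 contribute 0)
  (X=0,Y=0): P(X|Y) = (1/8)/(1/8) = 1;  -(1/8)·log₂(1) = 0.0000
  (X=0,Y=1): P(X|Y) = (1/8)/(5/8) = 1/5;  -(1/8)·log₂(1/5) = 0.2902
  (X=0,Y=2): P(X|Y) = (1/8)/(1/4) = 1/2;  -(1/8)·log₂(1/2) = 0.1250
  (X=1,Y=1): P(X|Y) = (1/2)/(5/8) = 4/5;  -(1/2)·log₂(4/5) = 0.1610
  (X=1,Y=2): P(X|Y) = (1/8)/(1/4) = 1/2;  -(1/8)·log₂(1/2) = 0.1250
H(X|Y) = 0.0000 + 0.2902 + 0.1250 + 0.1610 + 0.1250
  = 0.7012 bits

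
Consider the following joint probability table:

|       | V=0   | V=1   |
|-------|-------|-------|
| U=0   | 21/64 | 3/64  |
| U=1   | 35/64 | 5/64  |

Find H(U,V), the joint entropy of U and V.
H(U,V) = -Σ P(U,V) log₂ P(U,V), summed over the non-zero cells:
H(U,V) = -[(21/64)·log₂(21/64) + (3/64)·log₂(3/64) + (35/64)·log₂(35/64) + (5/64)·log₂(5/64)]
  = 0.5275 + 0.2070 + 0.4762 + 0.2873
  = 1.4980 bits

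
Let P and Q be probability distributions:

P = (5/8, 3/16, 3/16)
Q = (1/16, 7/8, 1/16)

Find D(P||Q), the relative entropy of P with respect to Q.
D(P||Q) = Σ P(i) log₂(P(i)/Q(i))
  i=0: (5/8) × log₂((5/8)/(1/16)) = (5/8) × log₂(10) = 2.0762
  i=1: (3/16) × log₂((3/16)/(7/8)) = (3/16) × log₂(3/14) = -0.4167
  i=2: (3/16) × log₂((3/16)/(1/16)) = (3/16) × log₂(3) = 0.2972
D(P||Q) = 2.0762 - 0.4167 + 0.2972
  = 1.9567 bits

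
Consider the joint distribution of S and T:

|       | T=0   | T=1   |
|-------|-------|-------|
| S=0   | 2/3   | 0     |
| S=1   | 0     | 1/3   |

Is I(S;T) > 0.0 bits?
Marginal P(S) (row sums):
  P(S=0) = 2/3 + 0 = 2/3
  P(S=1) = 0 + 1/3 = 1/3
Marginal P(T) (column sums):
  P(T=0) = 2/3 + 0 = 2/3
  P(T=1) = 0 + 1/3 = 1/3

H(S) = -[(2/3)·log₂(2/3) + (1/3)·log₂(1/3)]
  = 0.3900 + 0.5283
  = 0.9183 bits
H(T) = -[(2/3)·log₂(2/3) + (1/3)·log₂(1/3)]
  = 0.3900 + 0.5283
  = 0.9183 bits
H(S,T) = -[(2/3)·log₂(2/3) + (1/3)·log₂(1/3)]
  = 0.3900 + 0.5283
  = 0.9183 bits

I(S;T) = H(S) + H(T) - H(S,T)
  = 0.9183 + 0.9183 - 0.9183
  = 0.9183 bits

Yes. I(S;T) = 0.9183 bits, which is > 0.0 bits.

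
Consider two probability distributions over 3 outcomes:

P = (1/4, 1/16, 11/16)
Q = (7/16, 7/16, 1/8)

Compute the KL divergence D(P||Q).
D(P||Q) = Σ P(i) log₂(P(i)/Q(i))
  i=0: (1/4) × log₂((1/4)/(7/16)) = (1/4) × log₂(4/7) = -0.2018
  i=1: (1/16) × log₂((1/16)/(7/16)) = (1/16) × log₂(1/7) = -0.1755
  i=2: (11/16) × log₂((11/16)/(1/8)) = (11/16) × log₂(11/2) = 1.6909
D(P||Q) = -0.2018 - 0.1755 + 1.6909
  = 1.3136 bits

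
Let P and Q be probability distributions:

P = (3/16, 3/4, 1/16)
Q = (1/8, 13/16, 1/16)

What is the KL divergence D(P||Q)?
D(P||Q) = Σ P(i) log₂(P(i)/Q(i))
  i=0: (3/16) × log₂((3/16)/(1/8)) = (3/16) × log₂(3/2) = 0.1097
  i=1: (3/4) × log₂((3/4)/(13/16)) = (3/4) × log₂(12/13) = -0.0866
  i=2: (1/16) × log₂((1/16)/(1/16)) = (1/16) × log₂(1) = 0.0000
D(P||Q) = 0.1097 - 0.0866 + 0.0000
  = 0.0231 bits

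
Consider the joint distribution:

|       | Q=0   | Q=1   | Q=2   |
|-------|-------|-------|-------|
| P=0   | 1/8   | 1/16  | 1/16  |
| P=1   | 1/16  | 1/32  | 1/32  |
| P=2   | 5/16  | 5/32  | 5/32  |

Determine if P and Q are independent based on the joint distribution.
Marginal P(P) (row sums):
  P(P=0) = 1/8 + 1/16 + 1/16 = 1/4
  P(P=1) = 1/16 + 1/32 + 1/32 = 1/8
  P(P=2) = 5/16 + 5/32 + 5/32 = 5/8
Marginal P(Q) (column sums):
  P(Q=0) = 1/8 + 1/16 + 5/16 = 1/2
  P(Q=1) = 1/16 + 1/32 + 5/32 = 1/4
  P(Q=2) = 1/16 + 1/32 + 5/32 = 1/4

P and Q are independent iff P(P=i,Q=j) = P(P=i)·P(Q=j) for every cell.
  P(P=0)·P(Q=0) = 1/4 × 1/2 = 1/8 = P(P=0,Q=0) ✓
  P(P=0)·P(Q=1) = 1/4 × 1/4 = 1/16 = P(P=0,Q=1) ✓
  P(P=0)·P(Q=2) = 1/4 × 1/4 = 1/16 = P(P=0,Q=2) ✓
  P(P=1)·P(Q=0) = 1/8 × 1/2 = 1/16 = P(P=1,Q=0) ✓
  P(P=1)·P(Q=1) = 1/8 × 1/4 = 1/32 = P(P=1,Q=1) ✓
  P(P=1)·P(Q=2) = 1/8 × 1/4 = 1/32 = P(P=1,Q=2) ✓
  P(P=2)·P(Q=0) = 5/8 × 1/2 = 5/16 = P(P=2,Q=0) ✓
  P(P=2)·P(Q=1) = 5/8 × 1/4 = 5/32 = P(P=2,Q=1) ✓
  P(P=2)·P(Q=2) = 5/8 × 1/4 = 5/32 = P(P=2,Q=2) ✓

Yes, P and Q are independent: every cell factors, so I(P;Q) = 0 bits.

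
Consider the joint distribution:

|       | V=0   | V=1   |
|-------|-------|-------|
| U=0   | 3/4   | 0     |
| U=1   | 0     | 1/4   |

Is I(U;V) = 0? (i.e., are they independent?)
Marginal P(U) (row sums):
  P(U=0) = 3/4 + 0 = 3/4
  P(U=1) = 0 + 1/4 = 1/4
Marginal P(V) (column sums):
  P(V=0) = 3/4 + 0 = 3/4
  P(V=1) = 0 + 1/4 = 1/4

U and V are independent iff P(U=i,V=j) = P(U=i)·P(V=j) for every cell.
  P(U=0)·P(V=0) = 3/4 × 3/4 = 9/16, but P(U=0,V=0) = 3/4 ✗

No, U and V are not independent. Quantitatively, I(U;V) > 0:

H(U) = -[(3/4)·log₂(3/4) + (1/4)·log₂(1/4)]
  = 0.3113 + 0.5000
  = 0.8113 bits
H(V) = -[(3/4)·log₂(3/4) + (1/4)·log₂(1/4)]
  = 0.3113 + 0.5000
  = 0.8113 bits
H(U,V) = -[(3/4)·log₂(3/4) + (1/4)·log₂(1/4)]
  = 0.3113 + 0.5000
  = 0.8113 bits
I(U;V) = H(U) + H(V) - H(U,V) = 0.8113 + 0.8113 - 0.8113 = 0.8113 bits > 0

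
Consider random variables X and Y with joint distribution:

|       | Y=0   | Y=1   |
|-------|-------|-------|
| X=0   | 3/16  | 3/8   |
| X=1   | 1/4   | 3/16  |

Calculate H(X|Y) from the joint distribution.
Marginal P(Y) (column sums):
  P(Y=0) = 3/16 + 1/4 = 7/16
  P(Y=1) = 3/8 + 3/16 = 9/16

H(X|Y) = -Σ P(X,Y)·log₂ P(X|Y), where P(X|Y) = P(X,Y) / P(Y)
  (X=0,Y=0): P(X|Y) = (3/16)/(7/16) = 3/7;  -(3/16)·log₂(3/7) = 0.2292
  (X=0,Y=1): P(X|Y) = (3/8)/(9/16) = 2/3;  -(3/8)·log₂(2/3) = 0.2194
  (X=1,Y=0): P(X|Y) = (1/4)/(7/16) = 4/7;  -(1/4)·log₂(4/7) = 0.2018
  (X=1,Y=1): P(X|Y) = (3/16)/(9/16) = 1/3;  -(3/16)·log₂(1/3) = 0.2972
H(X|Y) = 0.2292 + 0.2194 + 0.2018 + 0.2972
  = 0.9476 bits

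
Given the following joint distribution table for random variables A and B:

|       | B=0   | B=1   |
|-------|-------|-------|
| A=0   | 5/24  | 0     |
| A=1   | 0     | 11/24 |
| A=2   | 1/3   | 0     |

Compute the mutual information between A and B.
Marginal P(A) (row sums):
  P(A=0) = 5/24 + 0 = 5/24
  P(A=1) = 0 + 11/24 = 11/24
  P(A=2) = 1/3 + 0 = 1/3
Marginal P(B) (column sums):
  P(B=0) = 5/24 + 0 + 1/3 = 13/24
  P(B=1) = 0 + 11/24 + 0 = 11/24

H(A) = -[(5/24)·log₂(5/24) + (11/24)·log₂(11/24) + (1/3)·log₂(1/3)]
  = 0.4715 + 0.5159 + 0.5283
  = 1.5157 bits
H(B) = -[(13/24)·log₂(13/24) + (11/24)·log₂(11/24)]
  = 0.4791 + 0.5159
  = 0.9950 bits
H(A,B) = -[(5/24)·log₂(5/24) + (11/24)·log₂(11/24) + (1/3)·log₂(1/3)]
  = 0.4715 + 0.5159 + 0.5283
  = 1.5157 bits

I(A;B) = H(A) + H(B) - H(A,B)
  = 1.5157 + 0.9950 - 1.5157
  = 0.9950 bits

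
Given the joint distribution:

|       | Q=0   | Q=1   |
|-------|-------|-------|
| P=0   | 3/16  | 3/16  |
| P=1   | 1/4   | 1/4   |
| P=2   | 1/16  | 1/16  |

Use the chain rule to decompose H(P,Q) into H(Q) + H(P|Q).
By the chain rule: H(P,Q) = H(Q) + H(P|Q)

Marginal P(Q) (column sums):
  P(Q=0) = 3/16 + 1/4 + 1/16 = 1/2
  P(Q=1) = 3/16 + 1/4 + 1/16 = 1/2
H(Q) = -[(1/2)·log₂(1/2) + (1/2)·log₂(1/2)]
  = 0.5000 + 0.5000
  = 1.0000 bits
H(P|Q) = -Σ P(P,Q)·log₂ P(P|Q), where P(P|Q) = P(P,Q) / P(Q)
  (P=0,Q=0): P(P|Q) = (3/16)/(1/2) = 3/8;  -(3/16)·log₂(3/8) = 0.2653
  (P=0,Q=1): P(P|Q) = (3/16)/(1/2) = 3/8;  -(3/16)·log₂(3/8) = 0.2653
  (P=1,Q=0): P(P|Q) = (1/4)/(1/2) = 1/2;  -(1/4)·log₂(1/2) = 0.2500
  (P=1,Q=1): P(P|Q) = (1/4)/(1/2) = 1/2;  -(1/4)·log₂(1/2) = 0.2500
  (P=2,Q=0): P(P|Q) = (1/16)/(1/2) = 1/8;  -(1/16)·log₂(1/8) = 0.1875
  (P=2,Q=1): P(P|Q) = (1/16)/(1/2) = 1/8;  -(1/16)·log₂(1/8) = 0.1875
H(P|Q) = 0.2653 + 0.2653 + 0.2500 + 0.2500 + 0.1875 + 0.1875
  = 1.4056 bits

H(P,Q) = H(Q) + H(P|Q) = 1.0000 + 1.4056 = 2.4056 bits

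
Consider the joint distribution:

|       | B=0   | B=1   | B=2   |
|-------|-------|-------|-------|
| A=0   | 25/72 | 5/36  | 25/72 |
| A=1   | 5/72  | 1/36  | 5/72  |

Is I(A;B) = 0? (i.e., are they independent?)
Marginal P(A) (row sums):
  P(A=0) = 25/72 + 5/36 + 25/72 = 5/6
  P(A=1) = 5/72 + 1/36 + 5/72 = 1/6
Marginal P(B) (column sums):
  P(B=0) = 25/72 + 5/72 = 5/12
  P(B=1) = 5/36 + 1/36 = 1/6
  P(B=2) = 25/72 + 5/72 = 5/12

A and B are independent iff P(A=i,B=j) = P(A=i)·P(B=j) for every cell.
  P(A=0)·P(B=0) = 5/6 × 5/12 = 25/72 = P(A=0,B=0) ✓
  P(A=0)·P(B=1) = 5/6 × 1/6 = 5/36 = P(A=0,B=1) ✓
  P(A=0)·P(B=2) = 5/6 × 5/12 = 25/72 = P(A=0,B=2) ✓
  P(A=1)·P(B=0) = 1/6 × 5/12 = 5/72 = P(A=1,B=0) ✓
  P(A=1)·P(B=1) = 1/6 × 1/6 = 1/36 = P(A=1,B=1) ✓
  P(A=1)·P(B=2) = 1/6 × 5/12 = 5/72 = P(A=1,B=2) ✓

Yes, A and B are independent: every cell factors, so I(A;B) = 0 bits.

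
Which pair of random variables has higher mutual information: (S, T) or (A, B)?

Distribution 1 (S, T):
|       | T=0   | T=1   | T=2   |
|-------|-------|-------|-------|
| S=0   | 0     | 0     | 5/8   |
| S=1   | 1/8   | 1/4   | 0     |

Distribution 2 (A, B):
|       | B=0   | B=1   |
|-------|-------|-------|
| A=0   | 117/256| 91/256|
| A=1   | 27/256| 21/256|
Distribution 1 (S, T):
Marginal P(S) (row sums):
  P(S=0) = 0 + 0 + 5/8 = 5/8
  P(S=1) = 1/8 + 1/4 + 0 = 3/8
Marginal P(T) (column sums):
  P(T=0) = 0 + 1/8 = 1/8
  P(T=1) = 0 + 1/4 = 1/4
  P(T=2) = 5/8 + 0 = 5/8

H(S) = -[(5/8)·log₂(5/8) + (3/8)·log₂(3/8)]
  = 0.4238 + 0.5306
  = 0.9544 bits
H(T) = -[(1/8)·log₂(1/8) + (1/4)·log₂(1/4) + (5/8)·log₂(5/8)]
  = 0.3750 + 0.5000 + 0.4238
  = 1.2988 bits
H(S,T) = -[(5/8)·log₂(5/8) + (1/8)·log₂(1/8) + (1/4)·log₂(1/4)]
  = 0.4238 + 0.3750 + 0.5000
  = 1.2988 bits

I(S;T) = H(S) + H(T) - H(S,T)
  = 0.9544 + 1.2988 - 1.2988
  = 0.9544 bits

Distribution 2 (A, B):
Marginal P(A) (row sums):
  P(A=0) = 117/256 + 91/256 = 13/16
  P(A=1) = 27/256 + 21/256 = 3/16
Marginal P(B) (column sums):
  P(B=0) = 117/256 + 27/256 = 9/16
  P(B=1) = 91/256 + 21/256 = 7/16

H(A) = -[(13/16)·log₂(13/16) + (3/16)·log₂(3/16)]
  = 0.2434 + 0.4528
  = 0.6962 bits
H(B) = -[(9/16)·log₂(9/16) + (7/16)·log₂(7/16)]
  = 0.4669 + 0.5218
  = 0.9887 bits
H(A,B) = -[(117/256)·log₂(117/256) + (91/256)·log₂(91/256) + (27/256)·log₂(27/256) + (21/256)·log₂(21/256)]
  = 0.5163 + 0.5304 + 0.3423 + 0.2959
  = 1.6849 bits

I(A;B) = H(A) + H(B) - H(A,B)
  = 0.6962 + 0.9887 - 1.6849
  = 0.0000 bits

I(S;T) = 0.9544 bits > I(A;B) = 0.0000 bits, so (S, T) has the higher mutual information (stronger dependence).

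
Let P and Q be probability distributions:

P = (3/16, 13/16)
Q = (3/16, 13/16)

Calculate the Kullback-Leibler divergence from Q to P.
D(P||Q) = Σ P(i) log₂(P(i)/Q(i))
  i=0: (3/16) × log₂((3/16)/(3/16)) = (3/16) × log₂(1) = 0.0000
  i=1: (13/16) × log₂((13/16)/(13/16)) = (13/16) × log₂(1) = 0.0000
D(P||Q) = 0.0000 + 0.0000
  = 0.0000 bits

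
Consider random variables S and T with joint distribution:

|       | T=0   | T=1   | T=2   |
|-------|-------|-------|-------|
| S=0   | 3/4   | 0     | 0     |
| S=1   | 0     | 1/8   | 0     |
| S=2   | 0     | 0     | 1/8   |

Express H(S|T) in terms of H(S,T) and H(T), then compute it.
H(S|T) = H(S,T) - H(T)

Marginal P(T) (column sums):
  P(T=0) = 3/4 + 0 + 0 = 3/4
  P(T=1) = 0 + 1/8 + 0 = 1/8
  P(T=2) = 0 + 0 + 1/8 = 1/8

H(S,T) = -[(3/4)·log₂(3/4) + (1/8)·log₂(1/8) + (1/8)·log₂(1/8)]
  = 0.3113 + 0.3750 + 0.3750
  = 1.0613 bits
H(T) = -[(3/4)·log₂(3/4) + (1/8)·log₂(1/8) + (1/8)·log₂(1/8)]
  = 0.3113 + 0.3750 + 0.3750
  = 1.0613 bits

H(S|T) = 1.0613 - 1.0613 = 0.0000 bits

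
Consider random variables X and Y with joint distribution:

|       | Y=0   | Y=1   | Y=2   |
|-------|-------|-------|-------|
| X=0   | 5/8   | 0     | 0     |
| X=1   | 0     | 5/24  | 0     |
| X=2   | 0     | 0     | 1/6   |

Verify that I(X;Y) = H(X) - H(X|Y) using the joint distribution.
Left side, from I(X;Y) = H(X) + H(Y) - H(X,Y):
Marginal P(X) (row sums):
  P(X=0) = 5/8 + 0 + 0 = 5/8
  P(X=1) = 0 + 5/24 + 0 = 5/24
  P(X=2) = 0 + 0 + 1/6 = 1/6
Marginal P(Y) (column sums):
  P(Y=0) = 5/8 + 0 + 0 = 5/8
  P(Y=1) = 0 + 5/24 + 0 = 5/24
  P(Y=2) = 0 + 0 + 1/6 = 1/6

H(X) = -[(5/8)·log₂(5/8) + (5/24)·log₂(5/24) + (1/6)·log₂(1/6)]
  = 0.4238 + 0.4715 + 0.4308
  = 1.3261 bits
H(Y) = -[(5/8)·log₂(5/8) + (5/24)·log₂(5/24) + (1/6)·log₂(1/6)]
  = 0.4238 + 0.4715 + 0.4308
  = 1.3261 bits
H(X,Y) = -[(5/8)·log₂(5/8) + (5/24)·log₂(5/24) + (1/6)·log₂(1/6)]
  = 0.4238 + 0.4715 + 0.4308
  = 1.3261 bits

I(X;Y) = H(X) + H(Y) - H(X,Y)
  = 1.3261 + 1.3261 - 1.3261
  = 1.3261 bits

Right side, with H(X|Y) computed directly from the conditional probabilities:
H(X|Y) = -Σ P(X,Y)·log₂ P(X|Y), where P(X|Y) = P(X,Y) / P(Y)
  (cells with P(X,Y) = 0 contribute 0)
  (X=0,Y=0): P(X|Y) = (5/8)/(5/8) = 1;  -(5/8)·log₂(1) = 0.0000
  (X=1,Y=1): P(X|Y) = (5/24)/(5/24) = 1;  -(5/24)·log₂(1) = 0.0000
  (X=2,Y=2): P(X|Y) = (1/6)/(1/6) = 1;  -(1/6)·log₂(1) = 0.0000
H(X|Y) = 0.0000 + 0.0000 + 0.0000
  = 0.0000 bits
H(X) - H(X|Y) = 1.3261 - 0.0000 = 1.3261 bits

Both sides equal 1.3261 bits, so I(X;Y) = H(X) - H(X|Y) ✓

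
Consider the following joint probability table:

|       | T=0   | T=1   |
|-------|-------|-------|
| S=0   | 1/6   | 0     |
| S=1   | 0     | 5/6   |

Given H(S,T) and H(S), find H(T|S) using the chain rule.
From the chain rule: H(S,T) = H(S) + H(T|S)
Therefore: H(T|S) = H(S,T) - H(S)

H(S,T) = -[(1/6)·log₂(1/6) + (5/6)·log₂(5/6)]
  = 0.4308 + 0.2192
  = 0.6500 bits
Marginal P(S) (row sums):
  P(S=0) = 1/6 + 0 = 1/6
  P(S=1) = 0 + 5/6 = 5/6
H(S) = -[(1/6)·log₂(1/6) + (5/6)·log₂(5/6)]
  = 0.4308 + 0.2192
  = 0.6500 bits

H(T|S) = 0.6500 - 0.6500 = 0.0000 bits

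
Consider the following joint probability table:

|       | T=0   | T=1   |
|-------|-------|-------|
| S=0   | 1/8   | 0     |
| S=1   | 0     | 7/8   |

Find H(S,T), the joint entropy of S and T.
H(S,T) = -Σ P(S,T) log₂ P(S,T), summed over the non-zero cells:
H(S,T) = -[(1/8)·log₂(1/8) + (7/8)·log₂(7/8)]
  = 0.3750 + 0.1686
  = 0.5436 bits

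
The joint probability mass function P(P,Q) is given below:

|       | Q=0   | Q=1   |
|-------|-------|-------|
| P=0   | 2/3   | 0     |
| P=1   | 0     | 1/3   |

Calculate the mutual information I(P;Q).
Marginal P(P) (row sums):
  P(P=0) = 2/3 + 0 = 2/3
  P(P=1) = 0 + 1/3 = 1/3
Marginal P(Q) (column sums):
  P(Q=0) = 2/3 + 0 = 2/3
  P(Q=1) = 0 + 1/3 = 1/3

H(P) = -[(2/3)·log₂(2/3) + (1/3)·log₂(1/3)]
  = 0.3900 + 0.5283
  = 0.9183 bits
H(Q) = -[(2/3)·log₂(2/3) + (1/3)·log₂(1/3)]
  = 0.3900 + 0.5283
  = 0.9183 bits
H(P,Q) = -[(2/3)·log₂(2/3) + (1/3)·log₂(1/3)]
  = 0.3900 + 0.5283
  = 0.9183 bits

I(P;Q) = H(P) + H(Q) - H(P,Q)
  = 0.9183 + 0.9183 - 0.9183
  = 0.9183 bits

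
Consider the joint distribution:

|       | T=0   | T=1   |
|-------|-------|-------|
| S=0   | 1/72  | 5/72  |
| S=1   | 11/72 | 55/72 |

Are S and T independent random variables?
Marginal P(S) (row sums):
  P(S=0) = 1/72 + 5/72 = 1/12
  P(S=1) = 11/72 + 55/72 = 11/12
Marginal P(T) (column sums):
  P(T=0) = 1/72 + 11/72 = 1/6
  P(T=1) = 5/72 + 55/72 = 5/6

S and T are independent iff P(S=i,T=j) = P(S=i)·P(T=j) for every cell.
  P(S=0)·P(T=0) = 1/12 × 1/6 = 1/72 = P(S=0,T=0) ✓
  P(S=0)·P(T=1) = 1/12 × 5/6 = 5/72 = P(S=0,T=1) ✓
  P(S=1)·P(T=0) = 11/12 × 1/6 = 11/72 = P(S=1,T=0) ✓
  P(S=1)·P(T=1) = 11/12 × 5/6 = 55/72 = P(S=1,T=1) ✓

Yes, S and T are independent: every cell factors, so I(S;T) = 0 bits.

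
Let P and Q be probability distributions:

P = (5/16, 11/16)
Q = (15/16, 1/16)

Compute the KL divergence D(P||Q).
D(P||Q) = Σ P(i) log₂(P(i)/Q(i))
  i=0: (5/16) × log₂((5/16)/(15/16)) = (5/16) × log₂(1/3) = -0.4953
  i=1: (11/16) × log₂((11/16)/(1/16)) = (11/16) × log₂(11) = 2.3784
D(P||Q) = -0.4953 + 2.3784
  = 1.8831 bits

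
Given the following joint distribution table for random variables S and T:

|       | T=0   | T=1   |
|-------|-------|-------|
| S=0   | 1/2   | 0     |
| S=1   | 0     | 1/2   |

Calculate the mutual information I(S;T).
Marginal P(S) (row sums):
  P(S=0) = 1/2 + 0 = 1/2
  P(S=1) = 0 + 1/2 = 1/2
Marginal P(T) (column sums):
  P(T=0) = 1/2 + 0 = 1/2
  P(T=1) = 0 + 1/2 = 1/2

H(S) = -[(1/2)·log₂(1/2) + (1/2)·log₂(1/2)]
  = 0.5000 + 0.5000
  = 1.0000 bits
H(T) = -[(1/2)·log₂(1/2) + (1/2)·log₂(1/2)]
  = 0.5000 + 0.5000
  = 1.0000 bits
H(S,T) = -[(1/2)·log₂(1/2) + (1/2)·log₂(1/2)]
  = 0.5000 + 0.5000
  = 1.0000 bits

I(S;T) = H(S) + H(T) - H(S,T)
  = 1.0000 + 1.0000 - 1.0000
  = 1.0000 bits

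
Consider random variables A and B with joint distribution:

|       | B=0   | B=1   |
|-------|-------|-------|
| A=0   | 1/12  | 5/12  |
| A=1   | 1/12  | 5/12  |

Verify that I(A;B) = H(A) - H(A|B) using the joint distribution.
Left side, from I(A;B) = H(A) + H(B) - H(A,B):
Marginal P(A) (row sums):
  P(A=0) = 1/12 + 5/12 = 1/2
  P(A=1) = 1/12 + 5/12 = 1/2
Marginal P(B) (column sums):
  P(B=0) = 1/12 + 1/12 = 1/6
  P(B=1) = 5/12 + 5/12 = 5/6

H(A) = -[(1/2)·log₂(1/2) + (1/2)·log₂(1/2)]
  = 0.5000 + 0.5000
  = 1.0000 bits
H(B) = -[(1/6)·log₂(1/6) + (5/6)·log₂(5/6)]
  = 0.4308 + 0.2192
  = 0.6500 bits
H(A,B) = -[(1/12)·log₂(1/12) + (5/12)·log₂(5/12) + (1/12)·log₂(1/12) + (5/12)·log₂(5/12)]
  = 0.2987 + 0.5263 + 0.2987 + 0.5263
  = 1.6500 bits

I(A;B) = H(A) + H(B) - H(A,B)
  = 1.0000 + 0.6500 - 1.6500
  = 0.0000 bits

Right side, with H(A|B) computed directly from the conditional probabilities:
H(A|B) = -Σ P(A,B)·log₂ P(A|B), where P(A|B) = P(A,B) / P(B)
  (A=0,B=0): P(A|B) = (1/12)/(1/6) = 1/2;  -(1/12)·log₂(1/2) = 0.0833
  (A=0,B=1): P(A|B) = (5/12)/(5/6) = 1/2;  -(5/12)·log₂(1/2) = 0.4167
  (A=1,B=0): P(A|B) = (1/12)/(1/6) = 1/2;  -(1/12)·log₂(1/2) = 0.0833
  (A=1,B=1): P(A|B) = (5/12)/(5/6) = 1/2;  -(5/12)·log₂(1/2) = 0.4167
H(A|B) = 0.0833 + 0.4167 + 0.0833 + 0.4167
  = 1.0000 bits
H(A) - H(A|B) = 1.0000 - 1.0000 = 0.0000 bits

Both sides equal 0.0000 bits, so I(A;B) = H(A) - H(A|B) ✓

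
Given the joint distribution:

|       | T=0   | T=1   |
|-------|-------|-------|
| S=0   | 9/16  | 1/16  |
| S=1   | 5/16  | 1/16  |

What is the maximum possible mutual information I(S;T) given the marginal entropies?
The upper bound on mutual information is I(S;T) ≤ min(H(S), H(T)).

Marginal P(S) (row sums):
  P(S=0) = 9/16 + 1/16 = 5/8
  P(S=1) = 5/16 + 1/16 = 3/8
Marginal P(T) (column sums):
  P(T=0) = 9/16 + 5/16 = 7/8
  P(T=1) = 1/16 + 1/16 = 1/8

H(S) = -[(5/8)·log₂(5/8) + (3/8)·log₂(3/8)]
  = 0.4238 + 0.5306
  = 0.9544 bits
H(T) = -[(7/8)·log₂(7/8) + (1/8)·log₂(1/8)]
  = 0.1686 + 0.3750
  = 0.5436 bits

Maximum possible I(S;T) = min(0.9544, 0.5436) = 0.5436 bits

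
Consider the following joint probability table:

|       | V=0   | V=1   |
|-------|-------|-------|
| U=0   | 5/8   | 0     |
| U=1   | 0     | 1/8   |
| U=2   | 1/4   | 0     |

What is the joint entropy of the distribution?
H(U,V) = -Σ P(U,V) log₂ P(U,V), summed over the non-zero cells:
H(U,V) = -[(5/8)·log₂(5/8) + (1/8)·log₂(1/8) + (1/4)·log₂(1/4)]
  = 0.4238 + 0.3750 + 0.5000
  = 1.2988 bits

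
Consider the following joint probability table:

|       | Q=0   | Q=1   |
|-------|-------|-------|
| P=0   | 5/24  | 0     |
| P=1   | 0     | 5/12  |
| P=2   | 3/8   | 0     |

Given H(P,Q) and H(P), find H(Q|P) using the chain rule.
From the chain rule: H(P,Q) = H(P) + H(Q|P)
Therefore: H(Q|P) = H(P,Q) - H(P)

H(P,Q) = -[(5/24)·log₂(5/24) + (5/12)·log₂(5/12) + (3/8)·log₂(3/8)]
  = 0.4715 + 0.5263 + 0.5306
  = 1.5284 bits
Marginal P(P) (row sums):
  P(P=0) = 5/24 + 0 = 5/24
  P(P=1) = 0 + 5/12 = 5/12
  P(P=2) = 3/8 + 0 = 3/8
H(P) = -[(5/24)·log₂(5/24) + (5/12)·log₂(5/12) + (3/8)·log₂(3/8)]
  = 0.4715 + 0.5263 + 0.5306
  = 1.5284 bits

H(Q|P) = 1.5284 - 1.5284 = 0.0000 bits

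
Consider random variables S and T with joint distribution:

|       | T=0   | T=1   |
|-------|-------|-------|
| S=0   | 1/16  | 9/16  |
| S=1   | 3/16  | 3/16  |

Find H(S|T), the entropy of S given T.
Marginal P(T) (column sums):
  P(T=0) = 1/16 + 3/16 = 1/4
  P(T=1) = 9/16 + 3/16 = 3/4

H(S|T) = -Σ P(S,T)·log₂ P(S|T), where P(S|T) = P(S,T) / P(T)
  (S=0,T=0): P(S|T) = (1/16)/(1/4) = 1/4;  -(1/16)·log₂(1/4) = 0.1250
  (S=0,T=1): P(S|T) = (9/16)/(3/4) = 3/4;  -(9/16)·log₂(3/4) = 0.2335
  (S=1,T=0): P(S|T) = (3/16)/(1/4) = 3/4;  -(3/16)·log₂(3/4) = 0.0778
  (S=1,T=1): P(S|T) = (3/16)/(3/4) = 1/4;  -(3/16)·log₂(1/4) = 0.3750
H(S|T) = 0.1250 + 0.2335 + 0.0778 + 0.3750
  = 0.8113 bits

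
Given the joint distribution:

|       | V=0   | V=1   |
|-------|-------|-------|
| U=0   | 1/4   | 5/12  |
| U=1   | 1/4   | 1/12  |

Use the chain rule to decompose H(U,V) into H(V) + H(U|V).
By the chain rule: H(U,V) = H(V) + H(U|V)

Marginal P(V) (column sums):
  P(V=0) = 1/4 + 1/4 = 1/2
  P(V=1) = 5/12 + 1/12 = 1/2
H(V) = -[(1/2)·log₂(1/2) + (1/2)·log₂(1/2)]
  = 0.5000 + 0.5000
  = 1.0000 bits
H(U|V) = -Σ P(U,V)·log₂ P(U|V), where P(U|V) = P(U,V) / P(V)
  (U=0,V=0): P(U|V) = (1/4)/(1/2) = 1/2;  -(1/4)·log₂(1/2) = 0.2500
  (U=0,V=1): P(U|V) = (5/12)/(1/2) = 5/6;  -(5/12)·log₂(5/6) = 0.1096
  (U=1,V=0): P(U|V) = (1/4)/(1/2) = 1/2;  -(1/4)·log₂(1/2) = 0.2500
  (U=1,V=1): P(U|V) = (1/12)/(1/2) = 1/6;  -(1/12)·log₂(1/6) = 0.2154
H(U|V) = 0.2500 + 0.1096 + 0.2500 + 0.2154
  = 0.8250 bits

H(U,V) = H(V) + H(U|V) = 1.0000 + 0.8250 = 1.8250 bits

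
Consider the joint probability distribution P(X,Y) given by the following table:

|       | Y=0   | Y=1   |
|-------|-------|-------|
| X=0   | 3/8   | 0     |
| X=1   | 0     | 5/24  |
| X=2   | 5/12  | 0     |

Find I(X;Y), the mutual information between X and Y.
Marginal P(X) (row sums):
  P(X=0) = 3/8 + 0 = 3/8
  P(X=1) = 0 + 5/24 = 5/24
  P(X=2) = 5/12 + 0 = 5/12
Marginal P(Y) (column sums):
  P(Y=0) = 3/8 + 0 + 5/12 = 19/24
  P(Y=1) = 0 + 5/24 + 0 = 5/24

H(X) = -[(3/8)·log₂(3/8) + (5/24)·log₂(5/24) + (5/12)·log₂(5/12)]
  = 0.5306 + 0.4715 + 0.5263
  = 1.5284 bits
H(Y) = -[(19/24)·log₂(19/24) + (5/24)·log₂(5/24)]
  = 0.2668 + 0.4715
  = 0.7383 bits
H(X,Y) = -[(3/8)·log₂(3/8) + (5/24)·log₂(5/24) + (5/12)·log₂(5/12)]
  = 0.5306 + 0.4715 + 0.5263
  = 1.5284 bits

I(X;Y) = H(X) + H(Y) - H(X,Y)
  = 1.5284 + 0.7383 - 1.5284
  = 0.7383 bits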